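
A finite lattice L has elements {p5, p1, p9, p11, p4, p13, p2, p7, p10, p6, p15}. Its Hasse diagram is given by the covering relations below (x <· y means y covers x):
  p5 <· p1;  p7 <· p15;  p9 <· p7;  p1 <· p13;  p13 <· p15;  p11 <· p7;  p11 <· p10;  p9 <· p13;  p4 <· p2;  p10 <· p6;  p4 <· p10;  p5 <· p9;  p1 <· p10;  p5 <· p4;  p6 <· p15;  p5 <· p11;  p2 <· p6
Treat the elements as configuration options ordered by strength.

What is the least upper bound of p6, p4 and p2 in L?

Common upper bounds of {p6, p4, p2}: p15, p6.
The least among these is p6.

p6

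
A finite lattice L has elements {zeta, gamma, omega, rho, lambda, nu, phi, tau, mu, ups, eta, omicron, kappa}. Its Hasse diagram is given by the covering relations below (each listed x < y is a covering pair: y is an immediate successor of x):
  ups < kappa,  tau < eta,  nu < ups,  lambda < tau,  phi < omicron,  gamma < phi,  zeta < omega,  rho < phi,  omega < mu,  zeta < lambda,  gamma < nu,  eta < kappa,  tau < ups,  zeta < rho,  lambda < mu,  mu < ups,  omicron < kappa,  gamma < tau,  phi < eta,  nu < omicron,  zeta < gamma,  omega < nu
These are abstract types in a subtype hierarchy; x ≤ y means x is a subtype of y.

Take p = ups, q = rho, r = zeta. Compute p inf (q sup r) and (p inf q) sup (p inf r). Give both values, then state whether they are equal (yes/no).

q sup r = rho, so p inf (q sup r) = ups inf rho = zeta.
p inf q = zeta and p inf r = zeta, so (p inf q) sup (p inf r) = zeta sup zeta = zeta.
Equal: yes.

zeta; zeta; yes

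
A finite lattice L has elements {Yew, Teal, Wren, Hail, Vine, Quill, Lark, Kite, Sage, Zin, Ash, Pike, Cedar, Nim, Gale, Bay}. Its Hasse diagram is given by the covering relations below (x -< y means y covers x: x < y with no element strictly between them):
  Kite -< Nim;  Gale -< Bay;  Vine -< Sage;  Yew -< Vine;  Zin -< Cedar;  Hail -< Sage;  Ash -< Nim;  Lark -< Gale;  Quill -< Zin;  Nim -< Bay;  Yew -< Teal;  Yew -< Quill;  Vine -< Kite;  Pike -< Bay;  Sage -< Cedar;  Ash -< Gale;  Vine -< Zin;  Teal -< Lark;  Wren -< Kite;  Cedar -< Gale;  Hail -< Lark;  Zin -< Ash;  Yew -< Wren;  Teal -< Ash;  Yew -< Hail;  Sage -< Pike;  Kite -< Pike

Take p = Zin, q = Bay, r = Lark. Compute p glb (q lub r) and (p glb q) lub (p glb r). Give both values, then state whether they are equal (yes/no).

Zin; Zin; yes

q lub r = Bay, so p glb (q lub r) = Zin glb Bay = Zin.
p glb q = Zin and p glb r = Yew, so (p glb q) lub (p glb r) = Zin lub Yew = Zin.
Equal: yes.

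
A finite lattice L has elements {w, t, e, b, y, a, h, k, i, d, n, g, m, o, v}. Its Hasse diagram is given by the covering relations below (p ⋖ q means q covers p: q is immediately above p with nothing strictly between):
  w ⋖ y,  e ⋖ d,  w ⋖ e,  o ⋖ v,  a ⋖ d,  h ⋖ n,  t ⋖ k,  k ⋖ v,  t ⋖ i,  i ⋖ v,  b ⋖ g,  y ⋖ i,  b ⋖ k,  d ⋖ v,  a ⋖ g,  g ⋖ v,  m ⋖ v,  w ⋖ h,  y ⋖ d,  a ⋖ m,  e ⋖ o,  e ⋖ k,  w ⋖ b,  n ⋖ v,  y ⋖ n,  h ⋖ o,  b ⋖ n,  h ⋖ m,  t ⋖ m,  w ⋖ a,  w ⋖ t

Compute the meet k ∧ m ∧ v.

Common lower bounds of {k, m, v}: t, w.
The greatest among these is t.

t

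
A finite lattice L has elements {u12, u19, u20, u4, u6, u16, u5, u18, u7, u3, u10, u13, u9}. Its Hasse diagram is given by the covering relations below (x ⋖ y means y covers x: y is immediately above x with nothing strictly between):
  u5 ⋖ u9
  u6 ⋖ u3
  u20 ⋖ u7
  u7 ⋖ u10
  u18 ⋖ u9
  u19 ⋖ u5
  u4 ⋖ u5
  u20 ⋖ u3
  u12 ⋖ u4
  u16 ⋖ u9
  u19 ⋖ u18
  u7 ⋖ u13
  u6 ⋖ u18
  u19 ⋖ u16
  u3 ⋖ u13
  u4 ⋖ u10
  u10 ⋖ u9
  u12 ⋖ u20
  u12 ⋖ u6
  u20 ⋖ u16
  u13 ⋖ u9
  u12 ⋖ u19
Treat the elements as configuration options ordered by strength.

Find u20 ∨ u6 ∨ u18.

Common upper bounds of {u20, u6, u18}: u9.
The least among these is u9.

u9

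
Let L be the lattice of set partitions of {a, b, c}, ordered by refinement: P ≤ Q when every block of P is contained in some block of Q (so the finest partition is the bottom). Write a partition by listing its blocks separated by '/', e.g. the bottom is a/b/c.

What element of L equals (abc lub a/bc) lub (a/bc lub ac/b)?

abc ∨ a/bc = abc
a/bc ∨ ac/b = abc
abc ∨ abc = abc

abc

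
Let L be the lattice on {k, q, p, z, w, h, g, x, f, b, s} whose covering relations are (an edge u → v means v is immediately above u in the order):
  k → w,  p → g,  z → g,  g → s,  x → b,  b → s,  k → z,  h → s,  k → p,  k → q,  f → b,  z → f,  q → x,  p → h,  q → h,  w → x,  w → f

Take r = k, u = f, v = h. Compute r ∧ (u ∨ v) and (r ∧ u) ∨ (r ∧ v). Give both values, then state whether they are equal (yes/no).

u ∨ v = s, so r ∧ (u ∨ v) = k ∧ s = k.
r ∧ u = k and r ∧ v = k, so (r ∧ u) ∨ (r ∧ v) = k ∨ k = k.
Equal: yes.

k; k; yes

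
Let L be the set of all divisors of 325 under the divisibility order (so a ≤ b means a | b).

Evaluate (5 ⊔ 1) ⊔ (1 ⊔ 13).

65

5 ∨ 1 = 5
1 ∨ 13 = 13
5 ∨ 13 = 65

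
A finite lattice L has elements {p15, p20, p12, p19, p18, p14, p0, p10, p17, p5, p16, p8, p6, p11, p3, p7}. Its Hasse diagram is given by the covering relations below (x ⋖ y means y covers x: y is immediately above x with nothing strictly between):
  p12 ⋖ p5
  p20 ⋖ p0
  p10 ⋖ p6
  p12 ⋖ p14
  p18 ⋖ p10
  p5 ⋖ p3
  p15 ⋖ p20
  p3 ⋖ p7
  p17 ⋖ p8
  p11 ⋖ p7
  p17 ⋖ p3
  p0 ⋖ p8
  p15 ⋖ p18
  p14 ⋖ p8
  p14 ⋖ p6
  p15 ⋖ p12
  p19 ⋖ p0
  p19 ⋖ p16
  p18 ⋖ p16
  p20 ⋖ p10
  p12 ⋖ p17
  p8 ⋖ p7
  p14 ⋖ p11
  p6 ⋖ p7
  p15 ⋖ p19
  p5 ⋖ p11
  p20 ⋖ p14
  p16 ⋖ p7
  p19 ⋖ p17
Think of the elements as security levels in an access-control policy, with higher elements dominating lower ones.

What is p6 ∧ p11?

Common lower bounds of {p6, p11}: p12, p14, p15, p20.
The greatest among these is p14.

p14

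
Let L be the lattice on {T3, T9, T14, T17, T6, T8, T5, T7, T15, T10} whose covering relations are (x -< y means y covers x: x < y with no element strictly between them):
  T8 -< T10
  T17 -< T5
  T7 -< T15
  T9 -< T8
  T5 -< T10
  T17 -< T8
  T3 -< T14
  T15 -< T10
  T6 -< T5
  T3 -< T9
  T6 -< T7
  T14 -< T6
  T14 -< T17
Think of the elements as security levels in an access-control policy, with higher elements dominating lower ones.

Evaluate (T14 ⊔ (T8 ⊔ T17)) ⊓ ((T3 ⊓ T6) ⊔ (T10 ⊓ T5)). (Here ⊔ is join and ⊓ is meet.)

T17

T8 ∨ T17 = T8
T14 ∨ T8 = T8
T3 ∧ T6 = T3
T10 ∧ T5 = T5
T3 ∨ T5 = T5
T8 ∧ T5 = T17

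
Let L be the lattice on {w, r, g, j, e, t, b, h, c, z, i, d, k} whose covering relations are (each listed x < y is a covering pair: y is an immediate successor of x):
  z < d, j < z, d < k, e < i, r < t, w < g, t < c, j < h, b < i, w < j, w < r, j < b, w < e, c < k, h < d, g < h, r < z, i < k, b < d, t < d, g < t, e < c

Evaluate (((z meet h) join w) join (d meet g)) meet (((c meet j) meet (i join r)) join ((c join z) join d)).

h

z ∧ h = j
j ∨ w = j
d ∧ g = g
j ∨ g = h
c ∧ j = w
i ∨ r = k
w ∧ k = w
c ∨ z = k
k ∨ d = k
w ∨ k = k
h ∧ k = h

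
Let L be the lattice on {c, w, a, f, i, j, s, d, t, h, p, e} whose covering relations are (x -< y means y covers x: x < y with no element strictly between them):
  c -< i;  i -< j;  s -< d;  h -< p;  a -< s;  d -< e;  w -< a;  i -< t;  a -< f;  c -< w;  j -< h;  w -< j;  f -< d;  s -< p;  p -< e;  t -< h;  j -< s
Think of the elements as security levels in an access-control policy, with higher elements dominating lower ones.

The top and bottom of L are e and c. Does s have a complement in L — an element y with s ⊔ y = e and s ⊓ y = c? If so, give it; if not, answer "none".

none

For every candidate y, either s ∨ y ≠ e or s ∧ y ≠ c; no complement exists.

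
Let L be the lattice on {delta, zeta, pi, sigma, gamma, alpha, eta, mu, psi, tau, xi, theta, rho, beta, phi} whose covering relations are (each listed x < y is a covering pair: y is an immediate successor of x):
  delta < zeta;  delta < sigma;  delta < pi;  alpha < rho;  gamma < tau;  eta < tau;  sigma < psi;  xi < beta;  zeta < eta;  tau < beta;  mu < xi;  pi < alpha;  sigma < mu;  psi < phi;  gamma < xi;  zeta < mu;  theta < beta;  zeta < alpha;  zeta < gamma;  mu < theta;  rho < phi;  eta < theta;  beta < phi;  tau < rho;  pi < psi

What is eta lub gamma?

Common upper bounds of {eta, gamma}: beta, phi, rho, tau.
The least among these is tau.

tau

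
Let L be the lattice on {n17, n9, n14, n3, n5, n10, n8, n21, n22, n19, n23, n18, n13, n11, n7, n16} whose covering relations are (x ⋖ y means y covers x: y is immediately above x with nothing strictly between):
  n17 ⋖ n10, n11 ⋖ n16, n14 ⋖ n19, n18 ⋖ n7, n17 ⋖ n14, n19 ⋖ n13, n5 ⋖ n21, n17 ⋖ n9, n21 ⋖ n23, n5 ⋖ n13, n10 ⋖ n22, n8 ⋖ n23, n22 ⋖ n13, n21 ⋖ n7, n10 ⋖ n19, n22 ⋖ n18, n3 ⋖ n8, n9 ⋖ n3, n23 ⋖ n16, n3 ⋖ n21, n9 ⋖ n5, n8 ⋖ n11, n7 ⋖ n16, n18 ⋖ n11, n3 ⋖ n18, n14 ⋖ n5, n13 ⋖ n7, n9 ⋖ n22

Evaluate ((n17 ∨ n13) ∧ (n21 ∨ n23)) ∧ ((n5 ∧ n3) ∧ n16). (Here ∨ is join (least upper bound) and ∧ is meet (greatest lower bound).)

n17 ∨ n13 = n13
n21 ∨ n23 = n23
n13 ∧ n23 = n5
n5 ∧ n3 = n9
n9 ∧ n16 = n9
n5 ∧ n9 = n9

n9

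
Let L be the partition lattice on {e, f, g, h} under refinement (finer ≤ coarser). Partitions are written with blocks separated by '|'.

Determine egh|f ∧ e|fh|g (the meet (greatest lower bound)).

e|f|g|h

The meet (common refinement) of egh|f and e|fh|g intersects blocks pairwise, giving e|f|g|h.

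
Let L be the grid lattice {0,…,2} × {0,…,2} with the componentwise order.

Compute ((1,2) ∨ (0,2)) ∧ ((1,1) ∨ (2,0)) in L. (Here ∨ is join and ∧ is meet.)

(1,2) ∨ (0,2) = (1,2)
(1,1) ∨ (2,0) = (2,1)
(1,2) ∧ (2,1) = (1,1)

(1,1)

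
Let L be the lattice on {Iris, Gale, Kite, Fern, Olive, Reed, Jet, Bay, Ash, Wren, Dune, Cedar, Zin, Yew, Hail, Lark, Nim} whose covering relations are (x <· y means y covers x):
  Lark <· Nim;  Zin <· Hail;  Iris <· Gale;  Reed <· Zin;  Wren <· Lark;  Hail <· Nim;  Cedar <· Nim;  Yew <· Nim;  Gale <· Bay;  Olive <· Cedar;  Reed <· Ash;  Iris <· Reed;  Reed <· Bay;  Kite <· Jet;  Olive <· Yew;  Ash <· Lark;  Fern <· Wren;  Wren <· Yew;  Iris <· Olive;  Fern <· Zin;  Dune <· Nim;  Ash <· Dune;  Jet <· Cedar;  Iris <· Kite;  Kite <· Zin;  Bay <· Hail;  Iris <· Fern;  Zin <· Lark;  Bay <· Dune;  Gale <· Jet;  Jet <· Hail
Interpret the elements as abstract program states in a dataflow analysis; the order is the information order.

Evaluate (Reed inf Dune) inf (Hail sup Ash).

Reed

Reed ∧ Dune = Reed
Hail ∨ Ash = Nim
Reed ∧ Nim = Reed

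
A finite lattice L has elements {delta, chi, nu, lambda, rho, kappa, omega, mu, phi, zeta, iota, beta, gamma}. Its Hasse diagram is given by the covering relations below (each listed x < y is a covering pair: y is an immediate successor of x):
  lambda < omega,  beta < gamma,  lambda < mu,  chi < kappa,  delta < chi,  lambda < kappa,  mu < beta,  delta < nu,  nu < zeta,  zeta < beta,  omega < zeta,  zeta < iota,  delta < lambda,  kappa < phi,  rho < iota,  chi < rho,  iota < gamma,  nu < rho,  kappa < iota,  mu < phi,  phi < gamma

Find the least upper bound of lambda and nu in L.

Common upper bounds of {lambda, nu}: beta, gamma, iota, zeta.
The least among these is zeta.

zeta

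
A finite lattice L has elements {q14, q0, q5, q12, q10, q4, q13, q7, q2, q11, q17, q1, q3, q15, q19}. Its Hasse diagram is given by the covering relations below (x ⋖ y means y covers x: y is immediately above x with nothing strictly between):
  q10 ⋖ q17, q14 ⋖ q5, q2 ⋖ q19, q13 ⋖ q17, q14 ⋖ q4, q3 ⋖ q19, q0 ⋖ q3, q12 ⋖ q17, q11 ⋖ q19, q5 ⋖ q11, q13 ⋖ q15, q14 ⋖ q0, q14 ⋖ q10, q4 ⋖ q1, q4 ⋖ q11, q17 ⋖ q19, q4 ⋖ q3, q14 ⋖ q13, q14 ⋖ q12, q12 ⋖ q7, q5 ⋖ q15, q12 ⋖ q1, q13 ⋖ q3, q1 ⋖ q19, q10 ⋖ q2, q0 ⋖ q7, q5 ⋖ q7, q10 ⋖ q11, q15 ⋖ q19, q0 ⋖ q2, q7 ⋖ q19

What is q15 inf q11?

q5

Common lower bounds of {q15, q11}: q14, q5.
The greatest among these is q5.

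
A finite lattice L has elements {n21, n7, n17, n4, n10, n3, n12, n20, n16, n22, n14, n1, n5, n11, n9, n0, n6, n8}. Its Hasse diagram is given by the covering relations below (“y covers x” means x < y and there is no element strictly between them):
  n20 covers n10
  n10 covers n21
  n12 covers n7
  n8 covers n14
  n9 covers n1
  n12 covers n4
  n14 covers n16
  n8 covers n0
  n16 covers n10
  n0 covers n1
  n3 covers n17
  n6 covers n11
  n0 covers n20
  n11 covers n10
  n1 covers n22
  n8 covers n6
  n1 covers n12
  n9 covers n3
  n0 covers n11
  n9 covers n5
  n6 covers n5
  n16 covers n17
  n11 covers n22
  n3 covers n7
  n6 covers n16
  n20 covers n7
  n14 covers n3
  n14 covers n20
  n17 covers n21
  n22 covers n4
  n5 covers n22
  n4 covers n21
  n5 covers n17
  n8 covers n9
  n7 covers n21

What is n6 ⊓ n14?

n16

Common lower bounds of {n6, n14}: n10, n16, n17, n21.
The greatest among these is n16.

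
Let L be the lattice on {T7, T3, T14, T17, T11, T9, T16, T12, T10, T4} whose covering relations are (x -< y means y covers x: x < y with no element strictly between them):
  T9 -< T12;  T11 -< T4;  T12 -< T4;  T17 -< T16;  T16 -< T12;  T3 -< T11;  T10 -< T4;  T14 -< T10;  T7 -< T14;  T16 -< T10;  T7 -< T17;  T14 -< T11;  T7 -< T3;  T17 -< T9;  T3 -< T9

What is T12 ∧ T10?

T16

Common lower bounds of {T12, T10}: T16, T17, T7.
The greatest among these is T16.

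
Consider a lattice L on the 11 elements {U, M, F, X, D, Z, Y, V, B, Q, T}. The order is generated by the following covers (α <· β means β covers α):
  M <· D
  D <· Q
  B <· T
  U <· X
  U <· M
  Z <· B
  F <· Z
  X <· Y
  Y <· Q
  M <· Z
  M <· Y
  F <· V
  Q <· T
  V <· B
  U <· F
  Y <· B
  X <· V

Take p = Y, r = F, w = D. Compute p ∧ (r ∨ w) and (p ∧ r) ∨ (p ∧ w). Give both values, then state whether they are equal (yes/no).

r ∨ w = T, so p ∧ (r ∨ w) = Y ∧ T = Y.
p ∧ r = U and p ∧ w = M, so (p ∧ r) ∨ (p ∧ w) = U ∨ M = M.
Equal: no.

Y; M; no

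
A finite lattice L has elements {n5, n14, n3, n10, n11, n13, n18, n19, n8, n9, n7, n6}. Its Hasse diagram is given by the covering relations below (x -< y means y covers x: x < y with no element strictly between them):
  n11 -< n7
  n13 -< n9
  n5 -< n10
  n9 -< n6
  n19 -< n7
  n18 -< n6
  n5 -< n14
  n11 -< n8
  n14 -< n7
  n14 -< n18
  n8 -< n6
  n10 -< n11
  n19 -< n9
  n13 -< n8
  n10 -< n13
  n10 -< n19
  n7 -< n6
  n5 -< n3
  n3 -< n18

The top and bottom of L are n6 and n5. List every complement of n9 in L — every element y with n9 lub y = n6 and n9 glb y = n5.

Need y with n9 ∨ y = n6 and n9 ∧ y = n5.
Checking each element gives: n14, n18, n3.

n14, n18, n3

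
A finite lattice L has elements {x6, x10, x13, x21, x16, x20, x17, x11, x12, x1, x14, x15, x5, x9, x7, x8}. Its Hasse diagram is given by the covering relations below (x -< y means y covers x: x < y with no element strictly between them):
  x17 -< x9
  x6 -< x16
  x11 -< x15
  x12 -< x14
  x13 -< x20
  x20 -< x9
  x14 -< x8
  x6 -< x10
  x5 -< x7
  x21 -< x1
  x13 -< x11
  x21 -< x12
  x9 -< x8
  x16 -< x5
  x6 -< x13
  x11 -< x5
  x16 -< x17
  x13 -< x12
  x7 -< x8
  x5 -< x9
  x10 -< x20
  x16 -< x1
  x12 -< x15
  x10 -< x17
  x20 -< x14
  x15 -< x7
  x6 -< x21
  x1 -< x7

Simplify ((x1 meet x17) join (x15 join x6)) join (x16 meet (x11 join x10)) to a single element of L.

x7

x1 ∧ x17 = x16
x15 ∨ x6 = x15
x16 ∨ x15 = x7
x11 ∨ x10 = x9
x16 ∧ x9 = x16
x7 ∨ x16 = x7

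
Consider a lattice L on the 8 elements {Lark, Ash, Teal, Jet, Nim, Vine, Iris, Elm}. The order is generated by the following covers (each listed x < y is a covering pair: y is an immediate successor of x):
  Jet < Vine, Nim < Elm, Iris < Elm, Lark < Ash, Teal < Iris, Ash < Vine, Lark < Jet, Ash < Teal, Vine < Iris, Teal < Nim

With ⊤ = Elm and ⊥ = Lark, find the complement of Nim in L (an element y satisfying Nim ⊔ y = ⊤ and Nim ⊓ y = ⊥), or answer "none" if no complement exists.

Jet

Need y with Nim ∨ y = Elm and Nim ∧ y = Lark.
Checking each element gives: Jet.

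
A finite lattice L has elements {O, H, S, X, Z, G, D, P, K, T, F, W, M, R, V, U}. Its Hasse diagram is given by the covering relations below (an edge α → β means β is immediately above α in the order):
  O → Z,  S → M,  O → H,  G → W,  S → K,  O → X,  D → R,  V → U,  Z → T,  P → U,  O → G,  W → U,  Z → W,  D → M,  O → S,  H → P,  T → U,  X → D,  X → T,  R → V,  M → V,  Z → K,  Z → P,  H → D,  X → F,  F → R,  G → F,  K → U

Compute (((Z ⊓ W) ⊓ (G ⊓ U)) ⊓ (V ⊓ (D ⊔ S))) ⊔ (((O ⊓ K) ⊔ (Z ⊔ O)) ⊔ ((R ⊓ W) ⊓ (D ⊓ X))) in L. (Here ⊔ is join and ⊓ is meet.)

Z

Z ∧ W = Z
G ∧ U = G
Z ∧ G = O
D ∨ S = M
V ∧ M = M
O ∧ M = O
O ∧ K = O
Z ∨ O = Z
O ∨ Z = Z
R ∧ W = G
D ∧ X = X
G ∧ X = O
Z ∨ O = Z
O ∨ Z = Z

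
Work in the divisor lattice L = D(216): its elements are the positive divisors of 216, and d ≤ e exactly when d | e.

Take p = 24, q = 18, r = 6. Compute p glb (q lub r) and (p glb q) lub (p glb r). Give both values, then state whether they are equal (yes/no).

6; 6; yes

q lub r = 18, so p glb (q lub r) = 24 glb 18 = 6.
p glb q = 6 and p glb r = 6, so (p glb q) lub (p glb r) = 6 lub 6 = 6.
Equal: yes.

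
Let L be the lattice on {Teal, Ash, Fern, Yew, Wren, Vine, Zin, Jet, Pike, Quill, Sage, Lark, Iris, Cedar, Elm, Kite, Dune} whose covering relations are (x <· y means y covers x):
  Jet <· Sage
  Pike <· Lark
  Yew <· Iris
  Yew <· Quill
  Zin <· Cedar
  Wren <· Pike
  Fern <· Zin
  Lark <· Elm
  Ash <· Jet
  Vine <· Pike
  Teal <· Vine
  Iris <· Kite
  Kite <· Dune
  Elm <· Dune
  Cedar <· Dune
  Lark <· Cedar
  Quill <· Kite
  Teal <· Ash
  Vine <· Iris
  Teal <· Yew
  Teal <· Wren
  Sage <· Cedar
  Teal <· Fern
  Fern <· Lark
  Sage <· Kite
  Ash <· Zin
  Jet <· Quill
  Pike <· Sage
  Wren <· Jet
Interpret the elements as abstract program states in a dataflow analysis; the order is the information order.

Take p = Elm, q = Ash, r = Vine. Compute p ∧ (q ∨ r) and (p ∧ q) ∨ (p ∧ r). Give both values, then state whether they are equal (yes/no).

Pike; Vine; no

q ∨ r = Sage, so p ∧ (q ∨ r) = Elm ∧ Sage = Pike.
p ∧ q = Teal and p ∧ r = Vine, so (p ∧ q) ∨ (p ∧ r) = Teal ∨ Vine = Vine.
Equal: no.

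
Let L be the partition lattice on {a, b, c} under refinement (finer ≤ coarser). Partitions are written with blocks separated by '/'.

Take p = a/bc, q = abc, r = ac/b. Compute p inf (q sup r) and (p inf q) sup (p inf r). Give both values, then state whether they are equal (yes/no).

q sup r = abc, so p inf (q sup r) = a/bc inf abc = a/bc.
p inf q = a/bc and p inf r = a/b/c, so (p inf q) sup (p inf r) = a/bc sup a/b/c = a/bc.
Equal: yes.

a/bc; a/bc; yes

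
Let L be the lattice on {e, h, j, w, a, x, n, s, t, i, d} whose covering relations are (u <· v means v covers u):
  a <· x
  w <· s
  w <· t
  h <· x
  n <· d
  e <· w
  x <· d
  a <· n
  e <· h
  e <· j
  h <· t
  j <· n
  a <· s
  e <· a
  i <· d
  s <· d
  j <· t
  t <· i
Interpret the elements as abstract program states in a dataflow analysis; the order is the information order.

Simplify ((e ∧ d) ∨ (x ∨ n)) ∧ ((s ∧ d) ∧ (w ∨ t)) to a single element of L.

e ∧ d = e
x ∨ n = d
e ∨ d = d
s ∧ d = s
w ∨ t = t
s ∧ t = w
d ∧ w = w

w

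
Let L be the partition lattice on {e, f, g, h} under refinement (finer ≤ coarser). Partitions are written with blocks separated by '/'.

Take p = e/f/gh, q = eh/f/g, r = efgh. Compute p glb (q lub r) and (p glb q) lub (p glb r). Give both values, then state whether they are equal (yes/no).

e/f/gh; e/f/gh; yes

q lub r = efgh, so p glb (q lub r) = e/f/gh glb efgh = e/f/gh.
p glb q = e/f/g/h and p glb r = e/f/gh, so (p glb q) lub (p glb r) = e/f/g/h lub e/f/gh = e/f/gh.
Equal: yes.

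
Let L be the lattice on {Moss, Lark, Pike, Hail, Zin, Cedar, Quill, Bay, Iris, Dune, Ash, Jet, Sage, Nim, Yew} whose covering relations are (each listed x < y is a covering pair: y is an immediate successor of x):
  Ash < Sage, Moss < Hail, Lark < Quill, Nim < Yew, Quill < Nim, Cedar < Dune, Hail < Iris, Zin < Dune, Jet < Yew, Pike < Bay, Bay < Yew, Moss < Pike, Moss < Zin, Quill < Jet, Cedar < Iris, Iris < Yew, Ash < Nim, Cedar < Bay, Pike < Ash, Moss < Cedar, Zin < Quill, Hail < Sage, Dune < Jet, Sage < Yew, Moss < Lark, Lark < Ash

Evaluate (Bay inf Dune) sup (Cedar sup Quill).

Bay ∧ Dune = Cedar
Cedar ∨ Quill = Jet
Cedar ∨ Jet = Jet

Jet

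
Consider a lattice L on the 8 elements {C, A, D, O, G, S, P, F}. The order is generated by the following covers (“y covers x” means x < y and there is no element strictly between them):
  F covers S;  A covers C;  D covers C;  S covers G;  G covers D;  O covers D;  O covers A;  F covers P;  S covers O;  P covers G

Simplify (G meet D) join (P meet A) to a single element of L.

G ∧ D = D
P ∧ A = C
D ∨ C = D

D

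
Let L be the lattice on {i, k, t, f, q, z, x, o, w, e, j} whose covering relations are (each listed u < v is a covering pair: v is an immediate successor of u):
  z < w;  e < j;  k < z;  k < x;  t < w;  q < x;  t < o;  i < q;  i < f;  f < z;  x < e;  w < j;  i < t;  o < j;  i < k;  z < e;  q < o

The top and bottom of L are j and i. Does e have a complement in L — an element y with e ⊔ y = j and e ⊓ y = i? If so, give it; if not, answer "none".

t

Need y with e ∨ y = j and e ∧ y = i.
Checking each element gives: t.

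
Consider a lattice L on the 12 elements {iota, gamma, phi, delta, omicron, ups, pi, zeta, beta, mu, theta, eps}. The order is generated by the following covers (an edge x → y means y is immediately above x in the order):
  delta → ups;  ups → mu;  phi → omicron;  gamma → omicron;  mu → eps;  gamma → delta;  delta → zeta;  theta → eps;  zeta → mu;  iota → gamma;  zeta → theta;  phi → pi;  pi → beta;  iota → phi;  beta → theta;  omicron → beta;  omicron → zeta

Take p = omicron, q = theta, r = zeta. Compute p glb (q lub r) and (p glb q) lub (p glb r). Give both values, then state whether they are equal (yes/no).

omicron; omicron; yes

q lub r = theta, so p glb (q lub r) = omicron glb theta = omicron.
p glb q = omicron and p glb r = omicron, so (p glb q) lub (p glb r) = omicron lub omicron = omicron.
Equal: yes.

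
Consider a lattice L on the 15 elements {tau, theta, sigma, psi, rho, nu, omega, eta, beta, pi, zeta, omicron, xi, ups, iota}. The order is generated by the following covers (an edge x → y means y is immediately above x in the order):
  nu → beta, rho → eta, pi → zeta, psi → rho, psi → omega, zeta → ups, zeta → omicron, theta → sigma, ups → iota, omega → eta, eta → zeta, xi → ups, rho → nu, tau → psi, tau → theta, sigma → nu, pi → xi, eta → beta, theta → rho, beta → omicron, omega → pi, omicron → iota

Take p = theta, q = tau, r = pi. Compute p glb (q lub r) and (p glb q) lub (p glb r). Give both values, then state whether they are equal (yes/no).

tau; tau; yes

q lub r = pi, so p glb (q lub r) = theta glb pi = tau.
p glb q = tau and p glb r = tau, so (p glb q) lub (p glb r) = tau lub tau = tau.
Equal: yes.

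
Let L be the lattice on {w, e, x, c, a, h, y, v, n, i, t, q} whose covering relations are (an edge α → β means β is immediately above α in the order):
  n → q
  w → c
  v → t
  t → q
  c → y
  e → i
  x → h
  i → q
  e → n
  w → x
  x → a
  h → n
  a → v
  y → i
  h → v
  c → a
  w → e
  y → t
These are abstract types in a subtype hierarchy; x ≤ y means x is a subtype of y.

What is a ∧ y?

c

Common lower bounds of {a, y}: c, w.
The greatest among these is c.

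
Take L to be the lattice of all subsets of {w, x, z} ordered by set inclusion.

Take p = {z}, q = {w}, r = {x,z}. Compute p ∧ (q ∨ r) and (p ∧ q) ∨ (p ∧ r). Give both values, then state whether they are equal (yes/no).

q ∨ r = {w,x,z}, so p ∧ (q ∨ r) = {z} ∧ {w,x,z} = {z}.
p ∧ q = ∅ and p ∧ r = {z}, so (p ∧ q) ∨ (p ∧ r) = ∅ ∨ {z} = {z}.
Equal: yes.

{z}; {z}; yes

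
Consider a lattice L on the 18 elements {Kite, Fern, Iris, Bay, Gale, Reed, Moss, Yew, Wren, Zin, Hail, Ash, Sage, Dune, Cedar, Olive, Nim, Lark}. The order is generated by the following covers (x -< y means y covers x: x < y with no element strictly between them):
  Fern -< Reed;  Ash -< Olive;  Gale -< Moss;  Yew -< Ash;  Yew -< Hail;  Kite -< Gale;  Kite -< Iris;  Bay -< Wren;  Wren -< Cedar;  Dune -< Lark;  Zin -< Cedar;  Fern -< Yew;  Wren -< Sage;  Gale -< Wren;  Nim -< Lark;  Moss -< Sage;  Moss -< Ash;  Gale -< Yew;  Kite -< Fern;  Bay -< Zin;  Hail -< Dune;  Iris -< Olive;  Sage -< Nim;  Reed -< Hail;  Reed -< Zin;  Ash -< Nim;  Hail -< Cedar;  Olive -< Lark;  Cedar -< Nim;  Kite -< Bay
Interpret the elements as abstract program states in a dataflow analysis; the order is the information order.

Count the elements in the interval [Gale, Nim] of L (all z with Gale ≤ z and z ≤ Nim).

9

The interval [Gale, Nim] = {Ash, Cedar, Gale, Hail, Moss, Nim, Sage, Wren, Yew}, which has 9 elements.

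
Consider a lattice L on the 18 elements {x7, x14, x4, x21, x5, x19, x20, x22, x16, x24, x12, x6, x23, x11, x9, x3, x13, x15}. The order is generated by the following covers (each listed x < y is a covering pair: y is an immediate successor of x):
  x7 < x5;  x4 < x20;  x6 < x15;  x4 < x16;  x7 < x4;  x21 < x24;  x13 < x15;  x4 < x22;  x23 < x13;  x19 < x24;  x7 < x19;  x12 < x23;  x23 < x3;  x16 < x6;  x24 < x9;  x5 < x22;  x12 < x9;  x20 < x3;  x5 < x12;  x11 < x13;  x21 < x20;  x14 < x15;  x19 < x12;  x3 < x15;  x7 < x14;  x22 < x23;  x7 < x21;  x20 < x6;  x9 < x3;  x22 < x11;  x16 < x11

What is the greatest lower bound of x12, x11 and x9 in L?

x5

Common lower bounds of {x12, x11, x9}: x5, x7.
The greatest among these is x5.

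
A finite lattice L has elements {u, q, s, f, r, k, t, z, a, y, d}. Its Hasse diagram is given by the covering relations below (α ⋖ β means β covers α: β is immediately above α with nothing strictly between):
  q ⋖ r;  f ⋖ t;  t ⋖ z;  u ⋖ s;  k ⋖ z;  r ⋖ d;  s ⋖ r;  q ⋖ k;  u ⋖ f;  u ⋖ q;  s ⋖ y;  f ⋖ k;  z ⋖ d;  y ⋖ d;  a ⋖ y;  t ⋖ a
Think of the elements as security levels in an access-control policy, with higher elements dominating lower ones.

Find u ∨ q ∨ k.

Common upper bounds of {u, q, k}: d, k, z.
The least among these is k.

k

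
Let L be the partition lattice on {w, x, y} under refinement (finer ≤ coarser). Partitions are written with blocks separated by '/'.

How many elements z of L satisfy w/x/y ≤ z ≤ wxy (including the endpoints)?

5

The interval [w/x/y, wxy] = {w/x/y, w/xy, wx/y, wxy, wy/x}, which has 5 elements.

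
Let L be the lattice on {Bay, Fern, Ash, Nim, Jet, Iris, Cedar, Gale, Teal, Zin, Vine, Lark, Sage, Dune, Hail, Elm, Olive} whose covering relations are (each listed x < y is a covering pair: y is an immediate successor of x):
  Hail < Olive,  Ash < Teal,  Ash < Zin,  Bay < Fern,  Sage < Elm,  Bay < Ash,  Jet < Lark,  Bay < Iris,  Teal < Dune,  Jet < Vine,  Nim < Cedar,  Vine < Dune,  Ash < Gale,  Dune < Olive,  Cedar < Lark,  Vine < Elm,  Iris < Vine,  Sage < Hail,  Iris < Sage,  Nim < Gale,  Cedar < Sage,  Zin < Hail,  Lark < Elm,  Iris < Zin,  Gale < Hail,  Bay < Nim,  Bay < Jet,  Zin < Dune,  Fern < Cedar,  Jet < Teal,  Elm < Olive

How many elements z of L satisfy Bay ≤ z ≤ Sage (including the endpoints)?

6

The interval [Bay, Sage] = {Bay, Cedar, Fern, Iris, Nim, Sage}, which has 6 elements.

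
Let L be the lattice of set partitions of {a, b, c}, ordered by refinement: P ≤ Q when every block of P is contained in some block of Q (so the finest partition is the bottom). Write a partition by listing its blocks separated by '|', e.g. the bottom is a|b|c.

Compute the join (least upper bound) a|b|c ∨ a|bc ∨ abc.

abc

The join of a|b|c, a|bc, abc merges any blocks that overlap across the partitions, giving abc.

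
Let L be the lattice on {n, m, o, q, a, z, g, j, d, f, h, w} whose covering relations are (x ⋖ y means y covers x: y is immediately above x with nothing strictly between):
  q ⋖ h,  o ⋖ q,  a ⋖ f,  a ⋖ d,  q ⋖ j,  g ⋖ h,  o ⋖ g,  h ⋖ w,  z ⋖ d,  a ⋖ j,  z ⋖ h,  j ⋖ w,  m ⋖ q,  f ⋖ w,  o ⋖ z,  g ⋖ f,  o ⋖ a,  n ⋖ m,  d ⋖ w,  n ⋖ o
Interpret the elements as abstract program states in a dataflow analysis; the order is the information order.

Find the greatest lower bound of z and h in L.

z

Common lower bounds of {z, h}: n, o, z.
The greatest among these is z.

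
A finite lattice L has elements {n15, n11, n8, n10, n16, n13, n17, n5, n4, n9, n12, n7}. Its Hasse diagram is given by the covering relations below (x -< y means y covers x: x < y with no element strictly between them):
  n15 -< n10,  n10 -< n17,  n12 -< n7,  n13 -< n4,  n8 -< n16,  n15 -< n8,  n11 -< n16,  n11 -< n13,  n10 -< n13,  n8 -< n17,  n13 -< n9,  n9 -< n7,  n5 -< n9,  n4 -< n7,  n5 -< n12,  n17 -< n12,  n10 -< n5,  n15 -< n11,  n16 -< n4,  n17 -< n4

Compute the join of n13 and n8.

n4

Common upper bounds of {n13, n8}: n4, n7.
The least among these is n4.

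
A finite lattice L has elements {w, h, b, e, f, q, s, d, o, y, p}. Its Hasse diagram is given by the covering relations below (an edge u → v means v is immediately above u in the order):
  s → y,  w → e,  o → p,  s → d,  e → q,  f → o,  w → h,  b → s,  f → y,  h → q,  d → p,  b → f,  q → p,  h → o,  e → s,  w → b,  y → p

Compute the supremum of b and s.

s

Common upper bounds of {b, s}: d, p, s, y.
The least among these is s.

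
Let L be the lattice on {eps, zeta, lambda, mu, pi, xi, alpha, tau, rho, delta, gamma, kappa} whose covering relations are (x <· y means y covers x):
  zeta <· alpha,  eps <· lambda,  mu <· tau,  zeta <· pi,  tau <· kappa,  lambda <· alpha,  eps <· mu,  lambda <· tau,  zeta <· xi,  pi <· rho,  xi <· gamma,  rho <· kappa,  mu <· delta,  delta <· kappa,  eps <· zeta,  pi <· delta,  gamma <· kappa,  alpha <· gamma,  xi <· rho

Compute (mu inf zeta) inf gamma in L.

eps

mu ∧ zeta = eps
eps ∧ gamma = eps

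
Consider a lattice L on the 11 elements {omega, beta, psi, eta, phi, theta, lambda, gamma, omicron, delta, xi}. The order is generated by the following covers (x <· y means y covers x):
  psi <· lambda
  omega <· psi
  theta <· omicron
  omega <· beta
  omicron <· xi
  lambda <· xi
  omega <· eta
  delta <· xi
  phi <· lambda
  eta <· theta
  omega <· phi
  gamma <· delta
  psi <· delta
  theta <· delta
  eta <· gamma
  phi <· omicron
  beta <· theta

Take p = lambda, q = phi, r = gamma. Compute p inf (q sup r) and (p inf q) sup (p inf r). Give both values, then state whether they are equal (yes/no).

lambda; phi; no

q sup r = xi, so p inf (q sup r) = lambda inf xi = lambda.
p inf q = phi and p inf r = omega, so (p inf q) sup (p inf r) = phi sup omega = phi.
Equal: no.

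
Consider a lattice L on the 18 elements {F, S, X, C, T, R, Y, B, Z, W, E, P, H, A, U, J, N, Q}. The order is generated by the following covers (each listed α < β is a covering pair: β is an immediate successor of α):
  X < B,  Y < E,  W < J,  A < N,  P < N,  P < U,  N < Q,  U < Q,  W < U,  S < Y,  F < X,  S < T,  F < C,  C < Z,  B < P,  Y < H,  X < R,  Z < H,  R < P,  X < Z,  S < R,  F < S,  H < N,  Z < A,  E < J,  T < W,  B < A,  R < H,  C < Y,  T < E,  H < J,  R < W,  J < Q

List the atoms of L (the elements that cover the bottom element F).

The atoms are exactly the elements that cover F: C, S, X.

C, S, X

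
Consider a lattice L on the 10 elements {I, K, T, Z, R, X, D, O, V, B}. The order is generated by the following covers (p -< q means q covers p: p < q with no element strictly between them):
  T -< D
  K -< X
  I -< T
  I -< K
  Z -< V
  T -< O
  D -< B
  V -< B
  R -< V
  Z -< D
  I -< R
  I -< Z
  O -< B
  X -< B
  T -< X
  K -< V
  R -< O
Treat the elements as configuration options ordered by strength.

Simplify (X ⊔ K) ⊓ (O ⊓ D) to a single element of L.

X ∨ K = X
O ∧ D = T
X ∧ T = T

T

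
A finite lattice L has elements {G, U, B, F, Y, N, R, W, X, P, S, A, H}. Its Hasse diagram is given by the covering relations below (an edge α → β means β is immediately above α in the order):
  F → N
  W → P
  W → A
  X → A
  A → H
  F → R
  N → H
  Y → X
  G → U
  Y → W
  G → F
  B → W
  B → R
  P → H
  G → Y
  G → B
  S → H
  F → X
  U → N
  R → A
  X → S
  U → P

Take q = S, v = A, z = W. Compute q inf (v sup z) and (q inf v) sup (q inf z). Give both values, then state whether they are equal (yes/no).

X; X; yes

v sup z = A, so q inf (v sup z) = S inf A = X.
q inf v = X and q inf z = Y, so (q inf v) sup (q inf z) = X sup Y = X.
Equal: yes.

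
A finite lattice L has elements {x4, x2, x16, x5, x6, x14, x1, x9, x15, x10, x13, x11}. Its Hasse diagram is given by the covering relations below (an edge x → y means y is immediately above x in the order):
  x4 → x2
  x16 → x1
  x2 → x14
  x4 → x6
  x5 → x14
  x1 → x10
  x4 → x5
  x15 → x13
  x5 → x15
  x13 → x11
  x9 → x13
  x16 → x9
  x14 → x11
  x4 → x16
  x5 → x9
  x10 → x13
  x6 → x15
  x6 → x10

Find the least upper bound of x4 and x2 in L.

x2

Common upper bounds of {x4, x2}: x11, x14, x2.
The least among these is x2.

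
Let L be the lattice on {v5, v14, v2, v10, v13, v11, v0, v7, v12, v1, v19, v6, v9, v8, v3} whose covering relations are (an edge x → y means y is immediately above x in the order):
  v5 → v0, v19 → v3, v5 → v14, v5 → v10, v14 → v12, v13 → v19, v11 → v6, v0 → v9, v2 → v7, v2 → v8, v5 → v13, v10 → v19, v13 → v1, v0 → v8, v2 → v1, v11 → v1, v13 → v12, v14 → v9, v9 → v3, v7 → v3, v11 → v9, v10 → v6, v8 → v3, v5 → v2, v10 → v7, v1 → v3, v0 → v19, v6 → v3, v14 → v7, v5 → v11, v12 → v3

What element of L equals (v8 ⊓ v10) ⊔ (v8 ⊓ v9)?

v0

v8 ∧ v10 = v5
v8 ∧ v9 = v0
v5 ∨ v0 = v0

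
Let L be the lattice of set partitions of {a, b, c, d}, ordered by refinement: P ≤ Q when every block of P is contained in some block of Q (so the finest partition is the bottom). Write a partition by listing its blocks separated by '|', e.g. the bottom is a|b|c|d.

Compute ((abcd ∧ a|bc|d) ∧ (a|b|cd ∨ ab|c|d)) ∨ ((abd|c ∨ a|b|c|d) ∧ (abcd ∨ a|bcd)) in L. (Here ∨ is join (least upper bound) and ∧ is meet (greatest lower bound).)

abd|c

abcd ∧ a|bc|d = a|bc|d
a|b|cd ∨ ab|c|d = ab|cd
a|bc|d ∧ ab|cd = a|b|c|d
abd|c ∨ a|b|c|d = abd|c
abcd ∨ a|bcd = abcd
abd|c ∧ abcd = abd|c
a|b|c|d ∨ abd|c = abd|c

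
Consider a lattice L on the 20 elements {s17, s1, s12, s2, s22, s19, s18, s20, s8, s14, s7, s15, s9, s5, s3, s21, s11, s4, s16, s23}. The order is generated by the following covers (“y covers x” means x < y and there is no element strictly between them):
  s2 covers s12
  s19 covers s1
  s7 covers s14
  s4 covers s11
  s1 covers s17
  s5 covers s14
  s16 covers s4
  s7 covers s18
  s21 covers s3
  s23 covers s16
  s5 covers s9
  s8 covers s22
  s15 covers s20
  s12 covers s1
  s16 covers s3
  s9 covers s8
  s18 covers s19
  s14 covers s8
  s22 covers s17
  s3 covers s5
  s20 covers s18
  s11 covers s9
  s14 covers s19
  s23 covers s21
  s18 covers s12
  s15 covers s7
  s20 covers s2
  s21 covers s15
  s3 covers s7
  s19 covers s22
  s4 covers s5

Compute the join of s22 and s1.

s19

Common upper bounds of {s22, s1}: s14, s15, s16, s18, s19, s20, s21, s23, s3, s4, s5, s7.
The least among these is s19.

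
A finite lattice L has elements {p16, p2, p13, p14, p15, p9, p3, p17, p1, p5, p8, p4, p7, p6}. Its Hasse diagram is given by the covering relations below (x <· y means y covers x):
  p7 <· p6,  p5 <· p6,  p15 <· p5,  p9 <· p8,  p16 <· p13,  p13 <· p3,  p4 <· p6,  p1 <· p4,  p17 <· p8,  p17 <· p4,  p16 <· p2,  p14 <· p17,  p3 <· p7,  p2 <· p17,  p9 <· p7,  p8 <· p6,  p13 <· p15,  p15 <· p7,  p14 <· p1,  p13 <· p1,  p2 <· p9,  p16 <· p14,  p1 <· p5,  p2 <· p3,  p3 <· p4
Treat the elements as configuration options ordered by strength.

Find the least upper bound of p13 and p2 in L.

Common upper bounds of {p13, p2}: p3, p4, p6, p7.
The least among these is p3.

p3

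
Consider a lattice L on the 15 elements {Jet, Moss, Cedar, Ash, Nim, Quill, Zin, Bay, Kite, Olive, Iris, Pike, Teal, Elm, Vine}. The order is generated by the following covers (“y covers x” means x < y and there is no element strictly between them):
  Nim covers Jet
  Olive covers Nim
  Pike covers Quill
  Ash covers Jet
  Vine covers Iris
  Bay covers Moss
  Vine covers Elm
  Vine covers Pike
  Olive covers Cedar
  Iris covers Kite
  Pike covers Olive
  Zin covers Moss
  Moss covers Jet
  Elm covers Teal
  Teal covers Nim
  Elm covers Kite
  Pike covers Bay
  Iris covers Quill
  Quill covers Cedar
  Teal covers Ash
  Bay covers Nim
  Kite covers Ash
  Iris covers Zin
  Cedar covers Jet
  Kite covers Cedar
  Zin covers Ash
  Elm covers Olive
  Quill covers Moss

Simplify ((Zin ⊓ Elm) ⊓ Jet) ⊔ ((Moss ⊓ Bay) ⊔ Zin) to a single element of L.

Zin ∧ Elm = Ash
Ash ∧ Jet = Jet
Moss ∧ Bay = Moss
Moss ∨ Zin = Zin
Jet ∨ Zin = Zin

Zin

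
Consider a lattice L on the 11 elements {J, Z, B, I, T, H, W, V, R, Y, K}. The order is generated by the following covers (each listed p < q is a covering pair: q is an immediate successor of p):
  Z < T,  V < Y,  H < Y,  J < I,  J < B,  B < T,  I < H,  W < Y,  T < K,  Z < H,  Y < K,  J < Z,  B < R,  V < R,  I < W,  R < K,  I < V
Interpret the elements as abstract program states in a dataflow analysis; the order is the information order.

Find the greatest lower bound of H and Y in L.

H

Common lower bounds of {H, Y}: H, I, J, Z.
The greatest among these is H.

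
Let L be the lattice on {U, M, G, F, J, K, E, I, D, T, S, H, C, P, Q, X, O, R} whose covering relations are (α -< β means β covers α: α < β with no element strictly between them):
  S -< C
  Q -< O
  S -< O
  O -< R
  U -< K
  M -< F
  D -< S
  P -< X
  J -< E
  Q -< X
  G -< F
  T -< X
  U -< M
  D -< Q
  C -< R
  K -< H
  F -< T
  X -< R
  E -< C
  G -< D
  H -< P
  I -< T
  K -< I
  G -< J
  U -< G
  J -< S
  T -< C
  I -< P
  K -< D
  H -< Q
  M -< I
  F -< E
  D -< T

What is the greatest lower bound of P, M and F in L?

M

Common lower bounds of {P, M, F}: M, U.
The greatest among these is M.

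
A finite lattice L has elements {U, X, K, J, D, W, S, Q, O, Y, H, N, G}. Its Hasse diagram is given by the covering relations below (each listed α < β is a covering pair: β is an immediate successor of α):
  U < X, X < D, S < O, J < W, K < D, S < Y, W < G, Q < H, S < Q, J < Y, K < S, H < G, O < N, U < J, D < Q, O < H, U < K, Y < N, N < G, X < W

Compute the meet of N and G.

N

Common lower bounds of {N, G}: J, K, N, O, S, U, Y.
The greatest among these is N.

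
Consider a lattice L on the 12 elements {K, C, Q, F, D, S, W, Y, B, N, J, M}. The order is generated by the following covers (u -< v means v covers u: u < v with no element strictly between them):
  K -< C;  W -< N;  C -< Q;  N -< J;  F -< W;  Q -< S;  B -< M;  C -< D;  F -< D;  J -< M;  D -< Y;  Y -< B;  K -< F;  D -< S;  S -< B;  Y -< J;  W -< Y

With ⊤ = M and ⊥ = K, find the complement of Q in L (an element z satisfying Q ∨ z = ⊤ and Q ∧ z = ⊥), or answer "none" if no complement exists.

N

Need z with Q ∨ z = M and Q ∧ z = K.
Checking each element gives: N.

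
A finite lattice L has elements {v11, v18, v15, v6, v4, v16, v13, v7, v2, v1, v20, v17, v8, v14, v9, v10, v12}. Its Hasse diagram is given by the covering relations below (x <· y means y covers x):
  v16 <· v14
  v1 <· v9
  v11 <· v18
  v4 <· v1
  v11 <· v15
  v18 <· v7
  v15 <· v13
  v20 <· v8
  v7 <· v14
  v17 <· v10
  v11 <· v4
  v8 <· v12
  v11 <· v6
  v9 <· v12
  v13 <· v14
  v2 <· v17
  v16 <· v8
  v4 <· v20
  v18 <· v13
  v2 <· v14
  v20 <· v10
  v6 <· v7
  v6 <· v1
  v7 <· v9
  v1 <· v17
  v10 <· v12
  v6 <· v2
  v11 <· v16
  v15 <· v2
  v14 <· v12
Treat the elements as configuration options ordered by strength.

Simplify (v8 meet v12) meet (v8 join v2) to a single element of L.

v8 ∧ v12 = v8
v8 ∨ v2 = v12
v8 ∧ v12 = v8

v8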